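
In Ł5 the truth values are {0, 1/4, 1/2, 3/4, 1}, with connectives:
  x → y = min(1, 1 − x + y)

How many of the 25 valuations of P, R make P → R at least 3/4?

19

value 1: 15 assignments (counts)
value 3/4: 4 assignments (counts)
value 1/2: 3 assignments
value 1/4: 2 assignments
value 0: 1 assignment
So 19 of the 25 assignments meet the threshold.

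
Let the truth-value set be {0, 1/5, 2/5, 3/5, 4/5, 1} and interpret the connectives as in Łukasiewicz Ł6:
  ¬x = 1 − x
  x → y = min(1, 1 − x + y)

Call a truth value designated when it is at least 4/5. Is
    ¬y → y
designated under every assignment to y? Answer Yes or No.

Counterexample: take y = 0.
¬y = ¬0 = 1
¬y → y = 1 → 0 = 0
This gives 0, which is below 4/5.

No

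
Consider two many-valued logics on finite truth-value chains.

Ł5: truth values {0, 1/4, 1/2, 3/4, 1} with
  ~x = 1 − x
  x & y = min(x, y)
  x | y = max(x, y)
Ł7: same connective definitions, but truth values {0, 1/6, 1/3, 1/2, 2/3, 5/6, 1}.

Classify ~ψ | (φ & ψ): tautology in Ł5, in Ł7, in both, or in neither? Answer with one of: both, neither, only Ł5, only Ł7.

neither

In Ł5: at φ = 0, ψ = 1/4 the value is 3/4 — not a tautology.
In Ł7: at φ = 0, ψ = 1/6 the value is 5/6 — not a tautology.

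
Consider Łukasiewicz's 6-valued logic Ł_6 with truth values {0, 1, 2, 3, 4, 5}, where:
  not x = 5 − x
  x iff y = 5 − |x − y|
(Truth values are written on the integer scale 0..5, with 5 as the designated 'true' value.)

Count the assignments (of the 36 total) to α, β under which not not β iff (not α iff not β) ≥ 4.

18

value 5: 8 assignments (counts)
value 4: 10 assignments (counts)
value 3: 7 assignments
value 2: 6 assignments
value 1: 3 assignments
value 0: 2 assignments
So 18 of the 36 assignments meet the threshold.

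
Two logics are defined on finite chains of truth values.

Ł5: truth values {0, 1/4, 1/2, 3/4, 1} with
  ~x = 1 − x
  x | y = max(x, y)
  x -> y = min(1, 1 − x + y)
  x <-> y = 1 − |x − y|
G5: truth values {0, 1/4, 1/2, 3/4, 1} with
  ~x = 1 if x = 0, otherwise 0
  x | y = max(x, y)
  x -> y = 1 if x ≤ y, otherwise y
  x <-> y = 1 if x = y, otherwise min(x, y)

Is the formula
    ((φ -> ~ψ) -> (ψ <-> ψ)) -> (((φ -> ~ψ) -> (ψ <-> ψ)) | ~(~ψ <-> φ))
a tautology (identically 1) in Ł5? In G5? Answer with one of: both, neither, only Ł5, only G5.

In Ł5: every assignment gives 1 — tautology.
In G5: every assignment gives 1 — tautology.

both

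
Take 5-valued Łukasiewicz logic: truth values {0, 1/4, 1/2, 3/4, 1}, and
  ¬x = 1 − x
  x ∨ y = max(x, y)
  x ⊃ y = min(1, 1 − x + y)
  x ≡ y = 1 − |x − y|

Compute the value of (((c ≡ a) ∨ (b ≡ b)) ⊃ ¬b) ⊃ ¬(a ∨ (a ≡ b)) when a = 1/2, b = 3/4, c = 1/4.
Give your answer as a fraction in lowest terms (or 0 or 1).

c ≡ a = 1/4 ≡ 1/2 = 3/4
b ≡ b = 3/4 ≡ 3/4 = 1
(c ≡ a) ∨ (b ≡ b) = 3/4 ∨ 1 = 1
¬b = ¬3/4 = 1/4
((c ≡ a) ∨ (b ≡ b)) ⊃ ¬b = 1 ⊃ 1/4 = 1/4
a ≡ b = 1/2 ≡ 3/4 = 3/4
a ∨ (a ≡ b) = 1/2 ∨ 3/4 = 3/4
¬(a ∨ (a ≡ b)) = ¬3/4 = 1/4
(((c ≡ a) ∨ (b ≡ b)) ⊃ ¬b) ⊃ ¬(a ∨ (a ≡ b)) = 1/4 ⊃ 1/4 = 1

1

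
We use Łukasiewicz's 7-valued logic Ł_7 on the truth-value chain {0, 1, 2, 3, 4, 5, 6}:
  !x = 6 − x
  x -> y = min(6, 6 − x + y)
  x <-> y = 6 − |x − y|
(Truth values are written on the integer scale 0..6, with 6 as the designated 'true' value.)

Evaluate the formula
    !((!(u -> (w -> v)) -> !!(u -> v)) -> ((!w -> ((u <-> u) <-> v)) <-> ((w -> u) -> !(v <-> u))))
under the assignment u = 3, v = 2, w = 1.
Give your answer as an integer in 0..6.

2

w -> v = 1 -> 2 = 6
u -> (w -> v) = 3 -> 6 = 6
!(u -> (w -> v)) = !6 = 0
u -> v = 3 -> 2 = 5
!(u -> v) = !5 = 1
!!(u -> v) = !1 = 5
!(u -> (w -> v)) -> !!(u -> v) = 0 -> 5 = 6
!w = !1 = 5
u <-> u = 3 <-> 3 = 6
(u <-> u) <-> v = 6 <-> 2 = 2
!w -> ((u <-> u) <-> v) = 5 -> 2 = 3
w -> u = 1 -> 3 = 6
v <-> u = 2 <-> 3 = 5
!(v <-> u) = !5 = 1
(w -> u) -> !(v <-> u) = 6 -> 1 = 1
(!w -> ((u <-> u) <-> v)) <-> ((w -> u) -> !(v <-> u)) = 3 <-> 1 = 4
(!(u -> (w -> v)) -> !!(u -> v)) -> ((!w -> ((u <-> u) <-> v)) <-> ((w -> u) -> !(v <-> u))) = 6 -> 4 = 4
!((!(u -> (w -> v)) -> !!(u -> v)) -> ((!w -> ((u <-> u) <-> v)) <-> ((w -> u) -> !(v <-> u)))) = !4 = 2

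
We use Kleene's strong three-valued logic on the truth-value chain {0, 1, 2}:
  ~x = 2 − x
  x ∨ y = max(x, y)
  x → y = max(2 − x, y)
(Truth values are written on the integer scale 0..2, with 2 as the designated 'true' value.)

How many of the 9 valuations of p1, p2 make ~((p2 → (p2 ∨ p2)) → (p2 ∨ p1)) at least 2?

1

p1 = 0, p2 = 0 ↦ 2  ≥
p1 = 0, p2 = 1 ↦ 1  <
p1 = 0, p2 = 2 ↦ 0  <
p1 = 1, p2 = 0 ↦ 1  <
p1 = 1, p2 = 1 ↦ 1  <
p1 = 1, p2 = 2 ↦ 0  <
p1 = 2, p2 = 0 ↦ 0  <
p1 = 2, p2 = 1 ↦ 0  <
p1 = 2, p2 = 2 ↦ 0  <
So 1 of the 9 assignments meets the threshold.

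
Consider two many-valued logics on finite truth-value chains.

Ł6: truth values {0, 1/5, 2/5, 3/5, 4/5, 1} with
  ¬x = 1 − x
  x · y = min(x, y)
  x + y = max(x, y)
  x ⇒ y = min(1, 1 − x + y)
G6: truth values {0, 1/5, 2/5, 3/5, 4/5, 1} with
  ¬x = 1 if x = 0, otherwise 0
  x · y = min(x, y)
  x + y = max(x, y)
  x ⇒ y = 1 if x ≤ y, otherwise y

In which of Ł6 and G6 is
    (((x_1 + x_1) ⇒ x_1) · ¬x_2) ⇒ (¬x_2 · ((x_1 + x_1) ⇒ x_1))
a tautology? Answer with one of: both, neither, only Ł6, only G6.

both

In Ł6: every assignment gives 1 — tautology.
In G6: every assignment gives 1 — tautology.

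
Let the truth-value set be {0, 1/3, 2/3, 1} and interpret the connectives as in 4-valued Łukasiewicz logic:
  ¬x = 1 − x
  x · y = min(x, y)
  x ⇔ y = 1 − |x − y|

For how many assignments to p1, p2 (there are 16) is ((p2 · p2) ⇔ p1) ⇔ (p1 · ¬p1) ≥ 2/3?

p1 = 0, p2 = 0 ↦ 0  <
p1 = 0, p2 = 1/3 ↦ 1/3  <
p1 = 0, p2 = 2/3 ↦ 2/3  ≥
p1 = 0, p2 = 1 ↦ 1  ≥
p1 = 1/3, p2 = 0 ↦ 2/3  ≥
p1 = 1/3, p2 = 1/3 ↦ 1/3  <
p1 = 1/3, p2 = 2/3 ↦ 2/3  ≥
p1 = 1/3, p2 = 1 ↦ 1  ≥
p1 = 2/3, p2 = 0 ↦ 1  ≥
p1 = 2/3, p2 = 1/3 ↦ 2/3  ≥
p1 = 2/3, p2 = 2/3 ↦ 1/3  <
p1 = 2/3, p2 = 1 ↦ 2/3  ≥
p1 = 1, p2 = 0 ↦ 1  ≥
p1 = 1, p2 = 1/3 ↦ 2/3  ≥
p1 = 1, p2 = 2/3 ↦ 1/3  <
p1 = 1, p2 = 1 ↦ 0  <
So 10 of the 16 assignments meet the threshold.

10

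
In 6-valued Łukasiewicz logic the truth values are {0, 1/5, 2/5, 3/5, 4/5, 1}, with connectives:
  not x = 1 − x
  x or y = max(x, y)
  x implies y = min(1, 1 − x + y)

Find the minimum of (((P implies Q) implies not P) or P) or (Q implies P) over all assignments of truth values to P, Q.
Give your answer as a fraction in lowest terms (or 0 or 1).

3/5

Take P = 2/5, Q = 4/5:
P implies Q = 2/5 implies 4/5 = 1
not P = not 2/5 = 3/5
(P implies Q) implies not P = 1 implies 3/5 = 3/5
((P implies Q) implies not P) or P = 3/5 or 2/5 = 3/5
Q implies P = 4/5 implies 2/5 = 3/5
(((P implies Q) implies not P) or P) or (Q implies P) = 3/5 or 3/5 = 3/5
No assignment yields a value below 3/5, so this is the minimum.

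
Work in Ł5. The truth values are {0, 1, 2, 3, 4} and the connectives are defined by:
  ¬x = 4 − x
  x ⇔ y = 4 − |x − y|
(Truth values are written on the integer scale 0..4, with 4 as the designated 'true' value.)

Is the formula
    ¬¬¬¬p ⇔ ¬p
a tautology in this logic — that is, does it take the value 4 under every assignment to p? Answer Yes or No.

No

Counterexample: take p = 0.
¬p = ¬0 = 4
¬¬p = ¬4 = 0
¬¬¬p = ¬0 = 4
¬¬¬¬p = ¬4 = 0
¬p = ¬0 = 4
¬¬¬¬p ⇔ ¬p = 0 ⇔ 4 = 0
This gives 0 ≠ 4.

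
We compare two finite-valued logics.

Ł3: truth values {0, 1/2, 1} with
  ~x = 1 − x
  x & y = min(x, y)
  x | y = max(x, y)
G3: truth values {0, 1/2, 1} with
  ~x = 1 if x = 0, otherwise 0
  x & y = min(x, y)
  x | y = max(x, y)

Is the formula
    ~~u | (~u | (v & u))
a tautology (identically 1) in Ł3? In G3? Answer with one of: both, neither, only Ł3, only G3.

In Ł3: at u = 1/2, v = 0 the value is 1/2 — not a tautology.
In G3: every assignment gives 1 — tautology.

only G3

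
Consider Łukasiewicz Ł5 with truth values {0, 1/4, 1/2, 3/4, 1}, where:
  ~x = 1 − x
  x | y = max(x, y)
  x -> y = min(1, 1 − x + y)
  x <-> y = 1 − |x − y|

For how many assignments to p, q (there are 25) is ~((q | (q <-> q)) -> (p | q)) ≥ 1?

1

value 1: 1 assignment (counts)
value 3/4: 3 assignments
value 1/2: 5 assignments
value 1/4: 7 assignments
value 0: 9 assignments
So 1 of the 25 assignments meets the threshold.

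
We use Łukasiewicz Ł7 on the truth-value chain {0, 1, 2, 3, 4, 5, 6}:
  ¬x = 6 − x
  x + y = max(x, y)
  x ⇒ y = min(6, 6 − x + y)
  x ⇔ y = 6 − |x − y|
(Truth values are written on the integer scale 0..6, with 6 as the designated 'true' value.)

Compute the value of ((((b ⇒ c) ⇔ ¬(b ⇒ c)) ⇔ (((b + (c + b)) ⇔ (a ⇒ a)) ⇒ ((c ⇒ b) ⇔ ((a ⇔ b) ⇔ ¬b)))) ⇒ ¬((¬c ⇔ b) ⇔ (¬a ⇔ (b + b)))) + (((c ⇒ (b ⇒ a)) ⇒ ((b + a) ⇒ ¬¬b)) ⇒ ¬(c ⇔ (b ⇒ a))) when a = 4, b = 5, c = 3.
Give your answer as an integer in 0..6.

2

b ⇒ c = 5 ⇒ 3 = 4
b ⇒ c = 5 ⇒ 3 = 4
¬(b ⇒ c) = ¬4 = 2
(b ⇒ c) ⇔ ¬(b ⇒ c) = 4 ⇔ 2 = 4
c + b = 3 + 5 = 5
b + (c + b) = 5 + 5 = 5
a ⇒ a = 4 ⇒ 4 = 6
(b + (c + b)) ⇔ (a ⇒ a) = 5 ⇔ 6 = 5
c ⇒ b = 3 ⇒ 5 = 6
a ⇔ b = 4 ⇔ 5 = 5
¬b = ¬5 = 1
(a ⇔ b) ⇔ ¬b = 5 ⇔ 1 = 2
(c ⇒ b) ⇔ ((a ⇔ b) ⇔ ¬b) = 6 ⇔ 2 = 2
((b + (c + b)) ⇔ (a ⇒ a)) ⇒ ((c ⇒ b) ⇔ ((a ⇔ b) ⇔ ¬b)) = 5 ⇒ 2 = 3
((b ⇒ c) ⇔ ¬(b ⇒ c)) ⇔ (((b + (c + b)) ⇔ (a ⇒ a)) ⇒ ((c ⇒ b) ⇔ ((a ⇔ b) ⇔ ¬b))) = 4 ⇔ 3 = 5
¬c = ¬3 = 3
¬c ⇔ b = 3 ⇔ 5 = 4
¬a = ¬4 = 2
b + b = 5 + 5 = 5
¬a ⇔ (b + b) = 2 ⇔ 5 = 3
(¬c ⇔ b) ⇔ (¬a ⇔ (b + b)) = 4 ⇔ 3 = 5
¬((¬c ⇔ b) ⇔ (¬a ⇔ (b + b))) = ¬5 = 1
(((b ⇒ c) ⇔ ¬(b ⇒ c)) ⇔ (((b + (c + b)) ⇔ (a ⇒ a)) ⇒ ((c ⇒ b) ⇔ ((a ⇔ b) ⇔ ¬b)))) ⇒ ¬((¬c ⇔ b) ⇔ (¬a ⇔ (b + b))) = 5 ⇒ 1 = 2
b ⇒ a = 5 ⇒ 4 = 5
c ⇒ (b ⇒ a) = 3 ⇒ 5 = 6
b + a = 5 + 4 = 5
¬b = ¬5 = 1
¬¬b = ¬1 = 5
(b + a) ⇒ ¬¬b = 5 ⇒ 5 = 6
(c ⇒ (b ⇒ a)) ⇒ ((b + a) ⇒ ¬¬b) = 6 ⇒ 6 = 6
b ⇒ a = 5 ⇒ 4 = 5
c ⇔ (b ⇒ a) = 3 ⇔ 5 = 4
¬(c ⇔ (b ⇒ a)) = ¬4 = 2
((c ⇒ (b ⇒ a)) ⇒ ((b + a) ⇒ ¬¬b)) ⇒ ¬(c ⇔ (b ⇒ a)) = 6 ⇒ 2 = 2
((((b ⇒ c) ⇔ ¬(b ⇒ c)) ⇔ (((b + (c + b)) ⇔ (a ⇒ a)) ⇒ ((c ⇒ b) ⇔ ((a ⇔ b) ⇔ ¬b)))) ⇒ ¬((¬c ⇔ b) ⇔ (¬a ⇔ (b + b)))) + (((c ⇒ (b ⇒ a)) ⇒ ((b + a) ⇒ ¬¬b)) ⇒ ¬(c ⇔ (b ⇒ a))) = 2 + 2 = 2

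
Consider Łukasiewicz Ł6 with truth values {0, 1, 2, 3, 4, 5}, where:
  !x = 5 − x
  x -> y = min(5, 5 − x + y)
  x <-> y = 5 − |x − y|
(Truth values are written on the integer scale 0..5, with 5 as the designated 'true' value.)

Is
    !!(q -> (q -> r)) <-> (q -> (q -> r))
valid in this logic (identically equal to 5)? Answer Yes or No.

At q = 2, r = 5, for instance:
q -> r = 2 -> 5 = 5
q -> (q -> r) = 2 -> 5 = 5
!(q -> (q -> r)) = !5 = 0
!!(q -> (q -> r)) = !0 = 5
!!(q -> (q -> r)) <-> (q -> (q -> r)) = 5 <-> 5 = 5
and checking the remaining 35 assignments likewise gives ≥ 5 in every case.

Yes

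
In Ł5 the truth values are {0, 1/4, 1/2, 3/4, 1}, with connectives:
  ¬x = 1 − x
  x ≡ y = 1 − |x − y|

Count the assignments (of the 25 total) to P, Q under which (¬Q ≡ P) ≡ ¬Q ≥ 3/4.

value 1: 7 assignments (counts)
value 3/4: 7 assignments (counts)
value 1/2: 6 assignments
value 1/4: 3 assignments
value 0: 2 assignments
So 14 of the 25 assignments meet the threshold.

14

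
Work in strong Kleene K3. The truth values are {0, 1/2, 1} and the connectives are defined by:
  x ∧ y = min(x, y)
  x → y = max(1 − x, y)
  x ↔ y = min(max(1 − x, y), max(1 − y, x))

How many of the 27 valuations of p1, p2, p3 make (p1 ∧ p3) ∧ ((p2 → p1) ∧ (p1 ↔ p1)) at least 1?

3

value 1: 3 assignments (counts)
value 1/2: 9 assignments
value 0: 15 assignments
So 3 of the 27 assignments meet the threshold.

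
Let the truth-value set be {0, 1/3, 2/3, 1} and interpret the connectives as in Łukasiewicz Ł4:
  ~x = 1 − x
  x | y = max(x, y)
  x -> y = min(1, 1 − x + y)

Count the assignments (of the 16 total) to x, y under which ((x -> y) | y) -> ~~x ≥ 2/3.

9

x = 0, y = 0 ↦ 0  <
x = 0, y = 1/3 ↦ 0  <
x = 0, y = 2/3 ↦ 0  <
x = 0, y = 1 ↦ 0  <
x = 1/3, y = 0 ↦ 2/3  ≥
x = 1/3, y = 1/3 ↦ 1/3  <
x = 1/3, y = 2/3 ↦ 1/3  <
x = 1/3, y = 1 ↦ 1/3  <
x = 2/3, y = 0 ↦ 1  ≥
x = 2/3, y = 1/3 ↦ 1  ≥
x = 2/3, y = 2/3 ↦ 2/3  ≥
x = 2/3, y = 1 ↦ 2/3  ≥
x = 1, y = 0 ↦ 1  ≥
x = 1, y = 1/3 ↦ 1  ≥
x = 1, y = 2/3 ↦ 1  ≥
x = 1, y = 1 ↦ 1  ≥
So 9 of the 16 assignments meet the threshold.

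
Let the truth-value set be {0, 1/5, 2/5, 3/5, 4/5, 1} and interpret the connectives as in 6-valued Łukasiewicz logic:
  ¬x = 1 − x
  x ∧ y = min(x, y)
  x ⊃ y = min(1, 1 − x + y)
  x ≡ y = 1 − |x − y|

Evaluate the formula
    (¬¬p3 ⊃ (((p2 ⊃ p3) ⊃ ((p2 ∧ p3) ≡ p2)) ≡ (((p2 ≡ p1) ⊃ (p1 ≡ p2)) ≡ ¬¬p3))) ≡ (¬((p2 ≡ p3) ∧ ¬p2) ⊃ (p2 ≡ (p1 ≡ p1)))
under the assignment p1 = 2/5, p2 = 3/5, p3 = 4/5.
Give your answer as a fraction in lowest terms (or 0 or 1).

¬p3 = ¬4/5 = 1/5
¬¬p3 = ¬1/5 = 4/5
p2 ⊃ p3 = 3/5 ⊃ 4/5 = 1
p2 ∧ p3 = 3/5 ∧ 4/5 = 3/5
(p2 ∧ p3) ≡ p2 = 3/5 ≡ 3/5 = 1
(p2 ⊃ p3) ⊃ ((p2 ∧ p3) ≡ p2) = 1 ⊃ 1 = 1
p2 ≡ p1 = 3/5 ≡ 2/5 = 4/5
p1 ≡ p2 = 2/5 ≡ 3/5 = 4/5
(p2 ≡ p1) ⊃ (p1 ≡ p2) = 4/5 ⊃ 4/5 = 1
¬p3 = ¬4/5 = 1/5
¬¬p3 = ¬1/5 = 4/5
((p2 ≡ p1) ⊃ (p1 ≡ p2)) ≡ ¬¬p3 = 1 ≡ 4/5 = 4/5
((p2 ⊃ p3) ⊃ ((p2 ∧ p3) ≡ p2)) ≡ (((p2 ≡ p1) ⊃ (p1 ≡ p2)) ≡ ¬¬p3) = 1 ≡ 4/5 = 4/5
¬¬p3 ⊃ (((p2 ⊃ p3) ⊃ ((p2 ∧ p3) ≡ p2)) ≡ (((p2 ≡ p1) ⊃ (p1 ≡ p2)) ≡ ¬¬p3)) = 4/5 ⊃ 4/5 = 1
p2 ≡ p3 = 3/5 ≡ 4/5 = 4/5
¬p2 = ¬3/5 = 2/5
(p2 ≡ p3) ∧ ¬p2 = 4/5 ∧ 2/5 = 2/5
¬((p2 ≡ p3) ∧ ¬p2) = ¬2/5 = 3/5
p1 ≡ p1 = 2/5 ≡ 2/5 = 1
p2 ≡ (p1 ≡ p1) = 3/5 ≡ 1 = 3/5
¬((p2 ≡ p3) ∧ ¬p2) ⊃ (p2 ≡ (p1 ≡ p1)) = 3/5 ⊃ 3/5 = 1
(¬¬p3 ⊃ (((p2 ⊃ p3) ⊃ ((p2 ∧ p3) ≡ p2)) ≡ (((p2 ≡ p1) ⊃ (p1 ≡ p2)) ≡ ¬¬p3))) ≡ (¬((p2 ≡ p3) ∧ ¬p2) ⊃ (p2 ≡ (p1 ≡ p1))) = 1 ≡ 1 = 1

1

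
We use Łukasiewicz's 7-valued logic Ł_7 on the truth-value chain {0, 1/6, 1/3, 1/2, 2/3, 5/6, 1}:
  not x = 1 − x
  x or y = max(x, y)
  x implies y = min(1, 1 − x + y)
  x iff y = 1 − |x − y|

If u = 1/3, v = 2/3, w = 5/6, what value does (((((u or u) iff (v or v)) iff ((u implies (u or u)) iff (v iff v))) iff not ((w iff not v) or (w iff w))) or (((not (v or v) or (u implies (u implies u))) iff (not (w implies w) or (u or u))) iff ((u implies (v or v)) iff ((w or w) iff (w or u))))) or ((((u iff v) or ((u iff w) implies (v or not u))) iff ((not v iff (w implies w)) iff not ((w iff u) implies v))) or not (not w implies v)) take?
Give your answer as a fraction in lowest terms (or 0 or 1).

2/3

u or u = 1/3 or 1/3 = 1/3
v or v = 2/3 or 2/3 = 2/3
(u or u) iff (v or v) = 1/3 iff 2/3 = 2/3
u or u = 1/3 or 1/3 = 1/3
u implies (u or u) = 1/3 implies 1/3 = 1
v iff v = 2/3 iff 2/3 = 1
(u implies (u or u)) iff (v iff v) = 1 iff 1 = 1
((u or u) iff (v or v)) iff ((u implies (u or u)) iff (v iff v)) = 2/3 iff 1 = 2/3
not v = not 2/3 = 1/3
w iff not v = 5/6 iff 1/3 = 1/2
w iff w = 5/6 iff 5/6 = 1
(w iff not v) or (w iff w) = 1/2 or 1 = 1
not ((w iff not v) or (w iff w)) = not 1 = 0
(((u or u) iff (v or v)) iff ((u implies (u or u)) iff (v iff v))) iff not ((w iff not v) or (w iff w)) = 2/3 iff 0 = 1/3
v or v = 2/3 or 2/3 = 2/3
not (v or v) = not 2/3 = 1/3
u implies u = 1/3 implies 1/3 = 1
u implies (u implies u) = 1/3 implies 1 = 1
not (v or v) or (u implies (u implies u)) = 1/3 or 1 = 1
w implies w = 5/6 implies 5/6 = 1
not (w implies w) = not 1 = 0
u or u = 1/3 or 1/3 = 1/3
not (w implies w) or (u or u) = 0 or 1/3 = 1/3
(not (v or v) or (u implies (u implies u))) iff (not (w implies w) or (u or u)) = 1 iff 1/3 = 1/3
v or v = 2/3 or 2/3 = 2/3
u implies (v or v) = 1/3 implies 2/3 = 1
w or w = 5/6 or 5/6 = 5/6
w or u = 5/6 or 1/3 = 5/6
(w or w) iff (w or u) = 5/6 iff 5/6 = 1
(u implies (v or v)) iff ((w or w) iff (w or u)) = 1 iff 1 = 1
((not (v or v) or (u implies (u implies u))) iff (not (w implies w) or (u or u))) iff ((u implies (v or v)) iff ((w or w) iff (w or u))) = 1/3 iff 1 = 1/3
((((u or u) iff (v or v)) iff ((u implies (u or u)) iff (v iff v))) iff not ((w iff not v) or (w iff w))) or (((not (v or v) or (u implies (u implies u))) iff (not (w implies w) or (u or u))) iff ((u implies (v or v)) iff ((w or w) iff (w or u)))) = 1/3 or 1/3 = 1/3
u iff v = 1/3 iff 2/3 = 2/3
u iff w = 1/3 iff 5/6 = 1/2
not u = not 1/3 = 2/3
v or not u = 2/3 or 2/3 = 2/3
(u iff w) implies (v or not u) = 1/2 implies 2/3 = 1
(u iff v) or ((u iff w) implies (v or not u)) = 2/3 or 1 = 1
not v = not 2/3 = 1/3
w implies w = 5/6 implies 5/6 = 1
not v iff (w implies w) = 1/3 iff 1 = 1/3
w iff u = 5/6 iff 1/3 = 1/2
(w iff u) implies v = 1/2 implies 2/3 = 1
not ((w iff u) implies v) = not 1 = 0
(not v iff (w implies w)) iff not ((w iff u) implies v) = 1/3 iff 0 = 2/3
((u iff v) or ((u iff w) implies (v or not u))) iff ((not v iff (w implies w)) iff not ((w iff u) implies v)) = 1 iff 2/3 = 2/3
not w = not 5/6 = 1/6
not w implies v = 1/6 implies 2/3 = 1
not (not w implies v) = not 1 = 0
(((u iff v) or ((u iff w) implies (v or not u))) iff ((not v iff (w implies w)) iff not ((w iff u) implies v))) or not (not w implies v) = 2/3 or 0 = 2/3
(((((u or u) iff (v or v)) iff ((u implies (u or u)) iff (v iff v))) iff not ((w iff not v) or (w iff w))) or (((not (v or v) or (u implies (u implies u))) iff (not (w implies w) or (u or u))) iff ((u implies (v or v)) iff ((w or w) iff (w or u))))) or ((((u iff v) or ((u iff w) implies (v or not u))) iff ((not v iff (w implies w)) iff not ((w iff u) implies v))) or not (not w implies v)) = 1/3 or 2/3 = 2/3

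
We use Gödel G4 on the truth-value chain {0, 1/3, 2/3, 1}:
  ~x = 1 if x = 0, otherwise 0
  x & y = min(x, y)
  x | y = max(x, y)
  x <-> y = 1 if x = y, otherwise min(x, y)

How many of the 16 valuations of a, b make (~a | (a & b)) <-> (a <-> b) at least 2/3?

12

a = 0, b = 0 ↦ 1  ≥
a = 0, b = 1/3 ↦ 0  <
a = 0, b = 2/3 ↦ 0  <
a = 0, b = 1 ↦ 0  <
a = 1/3, b = 0 ↦ 1  ≥
a = 1/3, b = 1/3 ↦ 1/3  <
a = 1/3, b = 2/3 ↦ 1  ≥
a = 1/3, b = 1 ↦ 1  ≥
a = 2/3, b = 0 ↦ 1  ≥
a = 2/3, b = 1/3 ↦ 1  ≥
a = 2/3, b = 2/3 ↦ 2/3  ≥
a = 2/3, b = 1 ↦ 1  ≥
a = 1, b = 0 ↦ 1  ≥
a = 1, b = 1/3 ↦ 1  ≥
a = 1, b = 2/3 ↦ 1  ≥
a = 1, b = 1 ↦ 1  ≥
So 12 of the 16 assignments meet the threshold.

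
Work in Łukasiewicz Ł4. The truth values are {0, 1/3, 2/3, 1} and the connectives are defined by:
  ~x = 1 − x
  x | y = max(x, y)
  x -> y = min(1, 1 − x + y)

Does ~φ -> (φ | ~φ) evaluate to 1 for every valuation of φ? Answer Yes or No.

Yes

φ = 0 ↦ 1
φ = 1/3 ↦ 1
φ = 2/3 ↦ 1
φ = 1 ↦ 1
Every assignment gives a value ≥ 1.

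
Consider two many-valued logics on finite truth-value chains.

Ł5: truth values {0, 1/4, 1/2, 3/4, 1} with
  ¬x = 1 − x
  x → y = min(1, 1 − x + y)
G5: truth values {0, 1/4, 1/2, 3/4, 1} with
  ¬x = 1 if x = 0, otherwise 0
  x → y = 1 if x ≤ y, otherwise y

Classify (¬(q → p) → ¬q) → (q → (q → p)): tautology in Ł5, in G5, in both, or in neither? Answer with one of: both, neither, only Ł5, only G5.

only Ł5

In Ł5: every assignment gives 1 — tautology.
In G5: at p = 1/4, q = 1/2 the value is 1/4 — not a tautology.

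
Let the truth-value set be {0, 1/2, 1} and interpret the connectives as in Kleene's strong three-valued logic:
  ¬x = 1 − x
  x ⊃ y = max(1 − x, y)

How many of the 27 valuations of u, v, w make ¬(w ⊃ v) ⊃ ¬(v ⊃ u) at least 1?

15

value 1: 15 assignments (counts)
value 1/2: 9 assignments
value 0: 3 assignments
So 15 of the 27 assignments meet the threshold.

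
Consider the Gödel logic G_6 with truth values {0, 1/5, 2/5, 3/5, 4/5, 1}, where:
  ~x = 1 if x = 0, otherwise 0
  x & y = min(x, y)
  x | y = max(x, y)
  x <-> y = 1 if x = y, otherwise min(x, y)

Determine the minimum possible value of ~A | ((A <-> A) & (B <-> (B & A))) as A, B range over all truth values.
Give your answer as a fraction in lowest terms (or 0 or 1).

Take A = 1/5, B = 2/5:
~A = ~1/5 = 0
A <-> A = 1/5 <-> 1/5 = 1
B & A = 2/5 & 1/5 = 1/5
B <-> (B & A) = 2/5 <-> 1/5 = 1/5
(A <-> A) & (B <-> (B & A)) = 1 & 1/5 = 1/5
~A | ((A <-> A) & (B <-> (B & A))) = 0 | 1/5 = 1/5
No assignment yields a value below 1/5, so this is the minimum.

1/5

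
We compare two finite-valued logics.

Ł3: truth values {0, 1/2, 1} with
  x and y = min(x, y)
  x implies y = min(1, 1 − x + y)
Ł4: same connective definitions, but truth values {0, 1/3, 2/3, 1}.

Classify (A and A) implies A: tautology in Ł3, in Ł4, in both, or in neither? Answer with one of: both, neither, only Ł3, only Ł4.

In Ł3: every assignment gives 1 — tautology.
In Ł4: every assignment gives 1 — tautology.

both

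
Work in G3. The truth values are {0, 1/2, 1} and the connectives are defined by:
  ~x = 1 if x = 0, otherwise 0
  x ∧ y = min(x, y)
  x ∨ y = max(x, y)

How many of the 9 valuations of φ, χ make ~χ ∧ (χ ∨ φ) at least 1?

φ = 0, χ = 0 ↦ 0  <
φ = 0, χ = 1/2 ↦ 0  <
φ = 0, χ = 1 ↦ 0  <
φ = 1/2, χ = 0 ↦ 1/2  <
φ = 1/2, χ = 1/2 ↦ 0  <
φ = 1/2, χ = 1 ↦ 0  <
φ = 1, χ = 0 ↦ 1  ≥
φ = 1, χ = 1/2 ↦ 0  <
φ = 1, χ = 1 ↦ 0  <
So 1 of the 9 assignments meets the threshold.

1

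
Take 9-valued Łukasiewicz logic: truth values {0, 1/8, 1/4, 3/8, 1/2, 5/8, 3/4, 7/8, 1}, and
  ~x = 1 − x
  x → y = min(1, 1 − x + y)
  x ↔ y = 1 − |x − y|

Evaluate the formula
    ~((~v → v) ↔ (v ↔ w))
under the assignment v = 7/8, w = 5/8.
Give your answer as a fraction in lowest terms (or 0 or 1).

~v = ~7/8 = 1/8
~v → v = 1/8 → 7/8 = 1
v ↔ w = 7/8 ↔ 5/8 = 3/4
(~v → v) ↔ (v ↔ w) = 1 ↔ 3/4 = 3/4
~((~v → v) ↔ (v ↔ w)) = ~3/4 = 1/4

1/4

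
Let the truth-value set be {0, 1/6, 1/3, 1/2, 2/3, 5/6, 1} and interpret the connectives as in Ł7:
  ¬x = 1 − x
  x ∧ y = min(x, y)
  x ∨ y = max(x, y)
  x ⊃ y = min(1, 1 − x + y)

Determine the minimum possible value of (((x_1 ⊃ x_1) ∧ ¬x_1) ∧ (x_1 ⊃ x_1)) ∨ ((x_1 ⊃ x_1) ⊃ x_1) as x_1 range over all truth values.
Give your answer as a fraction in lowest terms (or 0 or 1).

Take x_1 = 1/2:
x_1 ⊃ x_1 = 1/2 ⊃ 1/2 = 1
¬x_1 = ¬1/2 = 1/2
(x_1 ⊃ x_1) ∧ ¬x_1 = 1 ∧ 1/2 = 1/2
x_1 ⊃ x_1 = 1/2 ⊃ 1/2 = 1
((x_1 ⊃ x_1) ∧ ¬x_1) ∧ (x_1 ⊃ x_1) = 1/2 ∧ 1 = 1/2
x_1 ⊃ x_1 = 1/2 ⊃ 1/2 = 1
(x_1 ⊃ x_1) ⊃ x_1 = 1 ⊃ 1/2 = 1/2
(((x_1 ⊃ x_1) ∧ ¬x_1) ∧ (x_1 ⊃ x_1)) ∨ ((x_1 ⊃ x_1) ⊃ x_1) = 1/2 ∨ 1/2 = 1/2
No assignment yields a value below 1/2, so this is the minimum.

1/2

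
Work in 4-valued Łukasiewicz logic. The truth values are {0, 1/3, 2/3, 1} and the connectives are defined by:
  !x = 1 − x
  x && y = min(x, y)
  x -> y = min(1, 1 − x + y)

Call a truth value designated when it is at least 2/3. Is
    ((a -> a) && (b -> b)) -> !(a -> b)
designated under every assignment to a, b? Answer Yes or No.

No

Counterexample: take a = 0, b = 0.
a -> a = 0 -> 0 = 1
b -> b = 0 -> 0 = 1
(a -> a) && (b -> b) = 1 && 1 = 1
a -> b = 0 -> 0 = 1
!(a -> b) = !1 = 0
((a -> a) && (b -> b)) -> !(a -> b) = 1 -> 0 = 0
This gives 0, which is below 2/3.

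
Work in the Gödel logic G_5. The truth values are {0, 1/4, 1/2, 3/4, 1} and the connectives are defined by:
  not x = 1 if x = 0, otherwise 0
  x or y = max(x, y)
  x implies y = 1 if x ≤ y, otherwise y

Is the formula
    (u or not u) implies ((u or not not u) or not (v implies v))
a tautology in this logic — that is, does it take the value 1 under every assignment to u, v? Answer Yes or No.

No

Counterexample: take u = 0, v = 0.
not u = not 0 = 1
u or not u = 0 or 1 = 1
not u = not 0 = 1
not not u = not 1 = 0
u or not not u = 0 or 0 = 0
v implies v = 0 implies 0 = 1
not (v implies v) = not 1 = 0
(u or not not u) or not (v implies v) = 0 or 0 = 0
(u or not u) implies ((u or not not u) or not (v implies v)) = 1 implies 0 = 0
This gives 0 ≠ 1.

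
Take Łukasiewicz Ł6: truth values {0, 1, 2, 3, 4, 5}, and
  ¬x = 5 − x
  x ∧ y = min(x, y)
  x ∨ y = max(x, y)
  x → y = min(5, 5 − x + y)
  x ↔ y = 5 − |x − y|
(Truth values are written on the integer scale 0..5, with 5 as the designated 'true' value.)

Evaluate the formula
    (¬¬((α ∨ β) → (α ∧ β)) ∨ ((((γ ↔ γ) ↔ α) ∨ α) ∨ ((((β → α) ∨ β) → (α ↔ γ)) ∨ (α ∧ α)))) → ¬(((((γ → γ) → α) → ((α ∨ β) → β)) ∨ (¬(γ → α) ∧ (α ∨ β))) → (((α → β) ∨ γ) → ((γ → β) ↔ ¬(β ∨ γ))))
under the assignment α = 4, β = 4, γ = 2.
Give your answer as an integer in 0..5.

α ∨ β = 4 ∨ 4 = 4
α ∧ β = 4 ∧ 4 = 4
(α ∨ β) → (α ∧ β) = 4 → 4 = 5
¬((α ∨ β) → (α ∧ β)) = ¬5 = 0
¬¬((α ∨ β) → (α ∧ β)) = ¬0 = 5
γ ↔ γ = 2 ↔ 2 = 5
(γ ↔ γ) ↔ α = 5 ↔ 4 = 4
((γ ↔ γ) ↔ α) ∨ α = 4 ∨ 4 = 4
β → α = 4 → 4 = 5
(β → α) ∨ β = 5 ∨ 4 = 5
α ↔ γ = 4 ↔ 2 = 3
((β → α) ∨ β) → (α ↔ γ) = 5 → 3 = 3
α ∧ α = 4 ∧ 4 = 4
(((β → α) ∨ β) → (α ↔ γ)) ∨ (α ∧ α) = 3 ∨ 4 = 4
(((γ ↔ γ) ↔ α) ∨ α) ∨ ((((β → α) ∨ β) → (α ↔ γ)) ∨ (α ∧ α)) = 4 ∨ 4 = 4
¬¬((α ∨ β) → (α ∧ β)) ∨ ((((γ ↔ γ) ↔ α) ∨ α) ∨ ((((β → α) ∨ β) → (α ↔ γ)) ∨ (α ∧ α))) = 5 ∨ 4 = 5
γ → γ = 2 → 2 = 5
(γ → γ) → α = 5 → 4 = 4
α ∨ β = 4 ∨ 4 = 4
(α ∨ β) → β = 4 → 4 = 5
((γ → γ) → α) → ((α ∨ β) → β) = 4 → 5 = 5
γ → α = 2 → 4 = 5
¬(γ → α) = ¬5 = 0
α ∨ β = 4 ∨ 4 = 4
¬(γ → α) ∧ (α ∨ β) = 0 ∧ 4 = 0
(((γ → γ) → α) → ((α ∨ β) → β)) ∨ (¬(γ → α) ∧ (α ∨ β)) = 5 ∨ 0 = 5
α → β = 4 → 4 = 5
(α → β) ∨ γ = 5 ∨ 2 = 5
γ → β = 2 → 4 = 5
β ∨ γ = 4 ∨ 2 = 4
¬(β ∨ γ) = ¬4 = 1
(γ → β) ↔ ¬(β ∨ γ) = 5 ↔ 1 = 1
((α → β) ∨ γ) → ((γ → β) ↔ ¬(β ∨ γ)) = 5 → 1 = 1
((((γ → γ) → α) → ((α ∨ β) → β)) ∨ (¬(γ → α) ∧ (α ∨ β))) → (((α → β) ∨ γ) → ((γ → β) ↔ ¬(β ∨ γ))) = 5 → 1 = 1
¬(((((γ → γ) → α) → ((α ∨ β) → β)) ∨ (¬(γ → α) ∧ (α ∨ β))) → (((α → β) ∨ γ) → ((γ → β) ↔ ¬(β ∨ γ)))) = ¬1 = 4
(¬¬((α ∨ β) → (α ∧ β)) ∨ ((((γ ↔ γ) ↔ α) ∨ α) ∨ ((((β → α) ∨ β) → (α ↔ γ)) ∨ (α ∧ α)))) → ¬(((((γ → γ) → α) → ((α ∨ β) → β)) ∨ (¬(γ → α) ∧ (α ∨ β))) → (((α → β) ∨ γ) → ((γ → β) ↔ ¬(β ∨ γ)))) = 5 → 4 = 4

4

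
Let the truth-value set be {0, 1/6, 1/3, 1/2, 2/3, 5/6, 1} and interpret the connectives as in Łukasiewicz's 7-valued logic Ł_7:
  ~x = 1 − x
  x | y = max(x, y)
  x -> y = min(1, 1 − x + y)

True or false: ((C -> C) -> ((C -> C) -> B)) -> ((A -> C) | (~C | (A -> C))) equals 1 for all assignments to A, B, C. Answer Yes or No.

No

Counterexample: take A = 1/3, B = 1, C = 1/6.
C -> C = 1/6 -> 1/6 = 1
C -> C = 1/6 -> 1/6 = 1
(C -> C) -> B = 1 -> 1 = 1
(C -> C) -> ((C -> C) -> B) = 1 -> 1 = 1
A -> C = 1/3 -> 1/6 = 5/6
~C = ~1/6 = 5/6
A -> C = 1/3 -> 1/6 = 5/6
~C | (A -> C) = 5/6 | 5/6 = 5/6
(A -> C) | (~C | (A -> C)) = 5/6 | 5/6 = 5/6
((C -> C) -> ((C -> C) -> B)) -> ((A -> C) | (~C | (A -> C))) = 1 -> 5/6 = 5/6
This gives 5/6 ≠ 1.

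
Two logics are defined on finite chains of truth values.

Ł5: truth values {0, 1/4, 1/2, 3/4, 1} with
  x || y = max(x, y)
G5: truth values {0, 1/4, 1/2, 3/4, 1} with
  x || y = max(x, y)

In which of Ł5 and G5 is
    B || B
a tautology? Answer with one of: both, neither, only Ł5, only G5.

neither

In Ł5: at B = 0 the value is 0 — not a tautology.
In G5: at B = 0 the value is 0 — not a tautology.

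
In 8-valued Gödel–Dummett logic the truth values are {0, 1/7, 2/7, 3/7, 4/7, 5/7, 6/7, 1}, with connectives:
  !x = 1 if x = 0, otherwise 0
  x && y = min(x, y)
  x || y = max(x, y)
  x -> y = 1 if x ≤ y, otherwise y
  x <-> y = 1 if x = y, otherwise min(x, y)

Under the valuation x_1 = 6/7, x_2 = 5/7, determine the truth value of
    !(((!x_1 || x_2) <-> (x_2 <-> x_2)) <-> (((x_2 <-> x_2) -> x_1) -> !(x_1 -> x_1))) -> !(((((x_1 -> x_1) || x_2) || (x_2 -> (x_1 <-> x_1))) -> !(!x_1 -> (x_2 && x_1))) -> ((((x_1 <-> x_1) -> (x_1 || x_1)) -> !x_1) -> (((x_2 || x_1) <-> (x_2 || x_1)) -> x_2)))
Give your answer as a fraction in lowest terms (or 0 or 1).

!x_1 = !6/7 = 0
!x_1 || x_2 = 0 || 5/7 = 5/7
x_2 <-> x_2 = 5/7 <-> 5/7 = 1
(!x_1 || x_2) <-> (x_2 <-> x_2) = 5/7 <-> 1 = 5/7
x_2 <-> x_2 = 5/7 <-> 5/7 = 1
(x_2 <-> x_2) -> x_1 = 1 -> 6/7 = 6/7
x_1 -> x_1 = 6/7 -> 6/7 = 1
!(x_1 -> x_1) = !1 = 0
((x_2 <-> x_2) -> x_1) -> !(x_1 -> x_1) = 6/7 -> 0 = 0
((!x_1 || x_2) <-> (x_2 <-> x_2)) <-> (((x_2 <-> x_2) -> x_1) -> !(x_1 -> x_1)) = 5/7 <-> 0 = 0
!(((!x_1 || x_2) <-> (x_2 <-> x_2)) <-> (((x_2 <-> x_2) -> x_1) -> !(x_1 -> x_1))) = !0 = 1
x_1 -> x_1 = 6/7 -> 6/7 = 1
(x_1 -> x_1) || x_2 = 1 || 5/7 = 1
x_1 <-> x_1 = 6/7 <-> 6/7 = 1
x_2 -> (x_1 <-> x_1) = 5/7 -> 1 = 1
((x_1 -> x_1) || x_2) || (x_2 -> (x_1 <-> x_1)) = 1 || 1 = 1
!x_1 = !6/7 = 0
x_2 && x_1 = 5/7 && 6/7 = 5/7
!x_1 -> (x_2 && x_1) = 0 -> 5/7 = 1
!(!x_1 -> (x_2 && x_1)) = !1 = 0
(((x_1 -> x_1) || x_2) || (x_2 -> (x_1 <-> x_1))) -> !(!x_1 -> (x_2 && x_1)) = 1 -> 0 = 0
x_1 <-> x_1 = 6/7 <-> 6/7 = 1
x_1 || x_1 = 6/7 || 6/7 = 6/7
(x_1 <-> x_1) -> (x_1 || x_1) = 1 -> 6/7 = 6/7
!x_1 = !6/7 = 0
((x_1 <-> x_1) -> (x_1 || x_1)) -> !x_1 = 6/7 -> 0 = 0
x_2 || x_1 = 5/7 || 6/7 = 6/7
x_2 || x_1 = 5/7 || 6/7 = 6/7
(x_2 || x_1) <-> (x_2 || x_1) = 6/7 <-> 6/7 = 1
((x_2 || x_1) <-> (x_2 || x_1)) -> x_2 = 1 -> 5/7 = 5/7
(((x_1 <-> x_1) -> (x_1 || x_1)) -> !x_1) -> (((x_2 || x_1) <-> (x_2 || x_1)) -> x_2) = 0 -> 5/7 = 1
((((x_1 -> x_1) || x_2) || (x_2 -> (x_1 <-> x_1))) -> !(!x_1 -> (x_2 && x_1))) -> ((((x_1 <-> x_1) -> (x_1 || x_1)) -> !x_1) -> (((x_2 || x_1) <-> (x_2 || x_1)) -> x_2)) = 0 -> 1 = 1
!(((((x_1 -> x_1) || x_2) || (x_2 -> (x_1 <-> x_1))) -> !(!x_1 -> (x_2 && x_1))) -> ((((x_1 <-> x_1) -> (x_1 || x_1)) -> !x_1) -> (((x_2 || x_1) <-> (x_2 || x_1)) -> x_2))) = !1 = 0
!(((!x_1 || x_2) <-> (x_2 <-> x_2)) <-> (((x_2 <-> x_2) -> x_1) -> !(x_1 -> x_1))) -> !(((((x_1 -> x_1) || x_2) || (x_2 -> (x_1 <-> x_1))) -> !(!x_1 -> (x_2 && x_1))) -> ((((x_1 <-> x_1) -> (x_1 || x_1)) -> !x_1) -> (((x_2 || x_1) <-> (x_2 || x_1)) -> x_2))) = 1 -> 0 = 0

0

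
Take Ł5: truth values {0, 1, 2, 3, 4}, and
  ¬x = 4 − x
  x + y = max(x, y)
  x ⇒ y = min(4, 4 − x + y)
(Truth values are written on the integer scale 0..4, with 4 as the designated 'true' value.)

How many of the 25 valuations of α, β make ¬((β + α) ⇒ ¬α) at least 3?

value 4: 5 assignments (counts)
value 3: 1 assignment (counts)
value 2: 5 assignments
value 1: 2 assignments
value 0: 12 assignments
So 6 of the 25 assignments meet the threshold.

6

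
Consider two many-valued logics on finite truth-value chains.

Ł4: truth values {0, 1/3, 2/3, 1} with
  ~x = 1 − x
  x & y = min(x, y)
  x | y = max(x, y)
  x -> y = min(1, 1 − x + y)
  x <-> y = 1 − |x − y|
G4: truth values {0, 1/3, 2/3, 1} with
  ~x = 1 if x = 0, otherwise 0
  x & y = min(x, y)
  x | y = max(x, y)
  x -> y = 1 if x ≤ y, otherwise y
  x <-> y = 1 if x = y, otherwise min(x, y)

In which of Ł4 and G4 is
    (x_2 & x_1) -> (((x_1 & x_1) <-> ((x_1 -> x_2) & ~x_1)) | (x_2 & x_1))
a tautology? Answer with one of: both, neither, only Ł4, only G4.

In Ł4: every assignment gives 1 — tautology.
In G4: every assignment gives 1 — tautology.

both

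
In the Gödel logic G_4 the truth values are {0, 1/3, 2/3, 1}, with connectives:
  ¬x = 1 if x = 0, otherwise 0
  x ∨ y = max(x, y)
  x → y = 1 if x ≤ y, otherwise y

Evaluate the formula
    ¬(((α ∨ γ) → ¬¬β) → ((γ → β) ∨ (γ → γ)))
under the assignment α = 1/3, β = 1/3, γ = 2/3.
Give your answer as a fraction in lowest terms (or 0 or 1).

0

α ∨ γ = 1/3 ∨ 2/3 = 2/3
¬β = ¬1/3 = 0
¬¬β = ¬0 = 1
(α ∨ γ) → ¬¬β = 2/3 → 1 = 1
γ → β = 2/3 → 1/3 = 1/3
γ → γ = 2/3 → 2/3 = 1
(γ → β) ∨ (γ → γ) = 1/3 ∨ 1 = 1
((α ∨ γ) → ¬¬β) → ((γ → β) ∨ (γ → γ)) = 1 → 1 = 1
¬(((α ∨ γ) → ¬¬β) → ((γ → β) ∨ (γ → γ))) = ¬1 = 0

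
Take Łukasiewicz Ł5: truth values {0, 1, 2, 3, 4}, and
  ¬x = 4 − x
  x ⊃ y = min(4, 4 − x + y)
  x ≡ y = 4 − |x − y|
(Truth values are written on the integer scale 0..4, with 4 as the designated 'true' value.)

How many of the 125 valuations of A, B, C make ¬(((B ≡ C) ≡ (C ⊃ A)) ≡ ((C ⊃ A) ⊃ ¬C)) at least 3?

value 4: 7 assignments (counts)
value 3: 11 assignments (counts)
value 2: 28 assignments
value 1: 39 assignments
value 0: 40 assignments
So 18 of the 125 assignments meet the threshold.

18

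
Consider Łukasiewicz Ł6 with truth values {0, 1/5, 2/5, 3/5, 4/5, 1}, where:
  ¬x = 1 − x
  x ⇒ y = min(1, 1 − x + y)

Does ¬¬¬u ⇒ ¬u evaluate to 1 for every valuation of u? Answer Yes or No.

Yes

u = 0 ↦ 1
u = 1/5 ↦ 1
u = 2/5 ↦ 1
u = 3/5 ↦ 1
u = 4/5 ↦ 1
u = 1 ↦ 1
Every assignment gives a value ≥ 1.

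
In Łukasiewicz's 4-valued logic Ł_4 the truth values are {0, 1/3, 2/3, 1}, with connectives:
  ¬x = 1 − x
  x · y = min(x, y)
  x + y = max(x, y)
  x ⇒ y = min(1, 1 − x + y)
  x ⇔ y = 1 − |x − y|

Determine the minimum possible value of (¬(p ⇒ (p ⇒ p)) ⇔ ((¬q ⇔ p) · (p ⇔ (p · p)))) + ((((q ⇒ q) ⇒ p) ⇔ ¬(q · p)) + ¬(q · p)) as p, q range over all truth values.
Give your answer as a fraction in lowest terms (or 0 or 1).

Take p = 1/3, q = 1/3:
p ⇒ p = 1/3 ⇒ 1/3 = 1
p ⇒ (p ⇒ p) = 1/3 ⇒ 1 = 1
¬(p ⇒ (p ⇒ p)) = ¬1 = 0
¬q = ¬1/3 = 2/3
¬q ⇔ p = 2/3 ⇔ 1/3 = 2/3
p · p = 1/3 · 1/3 = 1/3
p ⇔ (p · p) = 1/3 ⇔ 1/3 = 1
(¬q ⇔ p) · (p ⇔ (p · p)) = 2/3 · 1 = 2/3
¬(p ⇒ (p ⇒ p)) ⇔ ((¬q ⇔ p) · (p ⇔ (p · p))) = 0 ⇔ 2/3 = 1/3
q ⇒ q = 1/3 ⇒ 1/3 = 1
(q ⇒ q) ⇒ p = 1 ⇒ 1/3 = 1/3
q · p = 1/3 · 1/3 = 1/3
¬(q · p) = ¬1/3 = 2/3
((q ⇒ q) ⇒ p) ⇔ ¬(q · p) = 1/3 ⇔ 2/3 = 2/3
q · p = 1/3 · 1/3 = 1/3
¬(q · p) = ¬1/3 = 2/3
(((q ⇒ q) ⇒ p) ⇔ ¬(q · p)) + ¬(q · p) = 2/3 + 2/3 = 2/3
(¬(p ⇒ (p ⇒ p)) ⇔ ((¬q ⇔ p) · (p ⇔ (p · p)))) + ((((q ⇒ q) ⇒ p) ⇔ ¬(q · p)) + ¬(q · p)) = 1/3 + 2/3 = 2/3
No assignment yields a value below 2/3, so this is the minimum.

2/3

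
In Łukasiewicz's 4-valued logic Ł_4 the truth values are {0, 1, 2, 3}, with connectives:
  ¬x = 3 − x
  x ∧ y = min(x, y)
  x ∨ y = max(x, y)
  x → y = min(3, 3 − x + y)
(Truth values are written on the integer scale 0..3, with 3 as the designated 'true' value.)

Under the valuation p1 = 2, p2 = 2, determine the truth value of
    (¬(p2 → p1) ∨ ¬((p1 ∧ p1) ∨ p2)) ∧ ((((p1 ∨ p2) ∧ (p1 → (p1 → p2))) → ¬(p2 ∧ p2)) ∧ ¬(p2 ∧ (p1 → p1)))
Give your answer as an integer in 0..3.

p2 → p1 = 2 → 2 = 3
¬(p2 → p1) = ¬3 = 0
p1 ∧ p1 = 2 ∧ 2 = 2
(p1 ∧ p1) ∨ p2 = 2 ∨ 2 = 2
¬((p1 ∧ p1) ∨ p2) = ¬2 = 1
¬(p2 → p1) ∨ ¬((p1 ∧ p1) ∨ p2) = 0 ∨ 1 = 1
p1 ∨ p2 = 2 ∨ 2 = 2
p1 → p2 = 2 → 2 = 3
p1 → (p1 → p2) = 2 → 3 = 3
(p1 ∨ p2) ∧ (p1 → (p1 → p2)) = 2 ∧ 3 = 2
p2 ∧ p2 = 2 ∧ 2 = 2
¬(p2 ∧ p2) = ¬2 = 1
((p1 ∨ p2) ∧ (p1 → (p1 → p2))) → ¬(p2 ∧ p2) = 2 → 1 = 2
p1 → p1 = 2 → 2 = 3
p2 ∧ (p1 → p1) = 2 ∧ 3 = 2
¬(p2 ∧ (p1 → p1)) = ¬2 = 1
(((p1 ∨ p2) ∧ (p1 → (p1 → p2))) → ¬(p2 ∧ p2)) ∧ ¬(p2 ∧ (p1 → p1)) = 2 ∧ 1 = 1
(¬(p2 → p1) ∨ ¬((p1 ∧ p1) ∨ p2)) ∧ ((((p1 ∨ p2) ∧ (p1 → (p1 → p2))) → ¬(p2 ∧ p2)) ∧ ¬(p2 ∧ (p1 → p1))) = 1 ∧ 1 = 1

1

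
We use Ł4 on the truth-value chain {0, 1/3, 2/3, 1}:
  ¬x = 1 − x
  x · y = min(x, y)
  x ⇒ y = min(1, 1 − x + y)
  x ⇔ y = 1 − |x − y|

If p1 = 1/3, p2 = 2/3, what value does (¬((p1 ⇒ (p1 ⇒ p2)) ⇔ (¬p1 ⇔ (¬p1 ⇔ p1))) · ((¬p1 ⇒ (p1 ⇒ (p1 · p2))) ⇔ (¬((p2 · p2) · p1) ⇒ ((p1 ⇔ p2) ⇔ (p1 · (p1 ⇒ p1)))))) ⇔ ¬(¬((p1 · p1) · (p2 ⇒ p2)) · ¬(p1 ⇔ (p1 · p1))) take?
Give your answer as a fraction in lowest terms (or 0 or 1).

0

p1 ⇒ p2 = 1/3 ⇒ 2/3 = 1
p1 ⇒ (p1 ⇒ p2) = 1/3 ⇒ 1 = 1
¬p1 = ¬1/3 = 2/3
¬p1 = ¬1/3 = 2/3
¬p1 ⇔ p1 = 2/3 ⇔ 1/3 = 2/3
¬p1 ⇔ (¬p1 ⇔ p1) = 2/3 ⇔ 2/3 = 1
(p1 ⇒ (p1 ⇒ p2)) ⇔ (¬p1 ⇔ (¬p1 ⇔ p1)) = 1 ⇔ 1 = 1
¬((p1 ⇒ (p1 ⇒ p2)) ⇔ (¬p1 ⇔ (¬p1 ⇔ p1))) = ¬1 = 0
¬p1 = ¬1/3 = 2/3
p1 · p2 = 1/3 · 2/3 = 1/3
p1 ⇒ (p1 · p2) = 1/3 ⇒ 1/3 = 1
¬p1 ⇒ (p1 ⇒ (p1 · p2)) = 2/3 ⇒ 1 = 1
p2 · p2 = 2/3 · 2/3 = 2/3
(p2 · p2) · p1 = 2/3 · 1/3 = 1/3
¬((p2 · p2) · p1) = ¬1/3 = 2/3
p1 ⇔ p2 = 1/3 ⇔ 2/3 = 2/3
p1 ⇒ p1 = 1/3 ⇒ 1/3 = 1
p1 · (p1 ⇒ p1) = 1/3 · 1 = 1/3
(p1 ⇔ p2) ⇔ (p1 · (p1 ⇒ p1)) = 2/3 ⇔ 1/3 = 2/3
¬((p2 · p2) · p1) ⇒ ((p1 ⇔ p2) ⇔ (p1 · (p1 ⇒ p1))) = 2/3 ⇒ 2/3 = 1
(¬p1 ⇒ (p1 ⇒ (p1 · p2))) ⇔ (¬((p2 · p2) · p1) ⇒ ((p1 ⇔ p2) ⇔ (p1 · (p1 ⇒ p1)))) = 1 ⇔ 1 = 1
¬((p1 ⇒ (p1 ⇒ p2)) ⇔ (¬p1 ⇔ (¬p1 ⇔ p1))) · ((¬p1 ⇒ (p1 ⇒ (p1 · p2))) ⇔ (¬((p2 · p2) · p1) ⇒ ((p1 ⇔ p2) ⇔ (p1 · (p1 ⇒ p1))))) = 0 · 1 = 0
p1 · p1 = 1/3 · 1/3 = 1/3
p2 ⇒ p2 = 2/3 ⇒ 2/3 = 1
(p1 · p1) · (p2 ⇒ p2) = 1/3 · 1 = 1/3
¬((p1 · p1) · (p2 ⇒ p2)) = ¬1/3 = 2/3
p1 · p1 = 1/3 · 1/3 = 1/3
p1 ⇔ (p1 · p1) = 1/3 ⇔ 1/3 = 1
¬(p1 ⇔ (p1 · p1)) = ¬1 = 0
¬((p1 · p1) · (p2 ⇒ p2)) · ¬(p1 ⇔ (p1 · p1)) = 2/3 · 0 = 0
¬(¬((p1 · p1) · (p2 ⇒ p2)) · ¬(p1 ⇔ (p1 · p1))) = ¬0 = 1
(¬((p1 ⇒ (p1 ⇒ p2)) ⇔ (¬p1 ⇔ (¬p1 ⇔ p1))) · ((¬p1 ⇒ (p1 ⇒ (p1 · p2))) ⇔ (¬((p2 · p2) · p1) ⇒ ((p1 ⇔ p2) ⇔ (p1 · (p1 ⇒ p1)))))) ⇔ ¬(¬((p1 · p1) · (p2 ⇒ p2)) · ¬(p1 ⇔ (p1 · p1))) = 0 ⇔ 1 = 0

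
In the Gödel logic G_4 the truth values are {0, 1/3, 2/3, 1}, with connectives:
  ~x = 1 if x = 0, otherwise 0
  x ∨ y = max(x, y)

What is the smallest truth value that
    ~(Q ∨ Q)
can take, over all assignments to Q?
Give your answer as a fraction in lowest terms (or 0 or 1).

0

Take Q = 1/3:
Q ∨ Q = 1/3 ∨ 1/3 = 1/3
~(Q ∨ Q) = ~1/3 = 0
No assignment yields a value below 0, so this is the minimum.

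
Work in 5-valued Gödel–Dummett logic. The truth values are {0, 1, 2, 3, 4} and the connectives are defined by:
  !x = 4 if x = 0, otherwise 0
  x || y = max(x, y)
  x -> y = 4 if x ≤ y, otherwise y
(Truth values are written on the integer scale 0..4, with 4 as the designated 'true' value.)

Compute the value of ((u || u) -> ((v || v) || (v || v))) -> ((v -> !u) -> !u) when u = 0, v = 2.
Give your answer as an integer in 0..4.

u || u = 0 || 0 = 0
v || v = 2 || 2 = 2
v || v = 2 || 2 = 2
(v || v) || (v || v) = 2 || 2 = 2
(u || u) -> ((v || v) || (v || v)) = 0 -> 2 = 4
!u = !0 = 4
v -> !u = 2 -> 4 = 4
!u = !0 = 4
(v -> !u) -> !u = 4 -> 4 = 4
((u || u) -> ((v || v) || (v || v))) -> ((v -> !u) -> !u) = 4 -> 4 = 4

4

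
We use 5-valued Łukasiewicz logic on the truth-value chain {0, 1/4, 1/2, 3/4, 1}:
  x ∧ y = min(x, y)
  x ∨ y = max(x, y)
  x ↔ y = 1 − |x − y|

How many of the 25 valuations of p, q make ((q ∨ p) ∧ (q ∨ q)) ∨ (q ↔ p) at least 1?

9

value 1: 9 assignments (counts)
value 3/4: 9 assignments
value 1/2: 4 assignments
value 1/4: 2 assignments
value 0: 1 assignment
So 9 of the 25 assignments meet the threshold.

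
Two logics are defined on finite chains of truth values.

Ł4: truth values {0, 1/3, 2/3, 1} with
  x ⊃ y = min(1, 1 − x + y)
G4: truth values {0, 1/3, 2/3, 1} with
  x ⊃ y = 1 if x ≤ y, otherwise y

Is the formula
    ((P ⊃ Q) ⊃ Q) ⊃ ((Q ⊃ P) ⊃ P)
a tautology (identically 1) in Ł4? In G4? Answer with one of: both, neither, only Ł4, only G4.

In Ł4: every assignment gives 1 — tautology.
In G4: at P = 1/3, Q = 0 the value is 1/3 — not a tautology.

only Ł4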